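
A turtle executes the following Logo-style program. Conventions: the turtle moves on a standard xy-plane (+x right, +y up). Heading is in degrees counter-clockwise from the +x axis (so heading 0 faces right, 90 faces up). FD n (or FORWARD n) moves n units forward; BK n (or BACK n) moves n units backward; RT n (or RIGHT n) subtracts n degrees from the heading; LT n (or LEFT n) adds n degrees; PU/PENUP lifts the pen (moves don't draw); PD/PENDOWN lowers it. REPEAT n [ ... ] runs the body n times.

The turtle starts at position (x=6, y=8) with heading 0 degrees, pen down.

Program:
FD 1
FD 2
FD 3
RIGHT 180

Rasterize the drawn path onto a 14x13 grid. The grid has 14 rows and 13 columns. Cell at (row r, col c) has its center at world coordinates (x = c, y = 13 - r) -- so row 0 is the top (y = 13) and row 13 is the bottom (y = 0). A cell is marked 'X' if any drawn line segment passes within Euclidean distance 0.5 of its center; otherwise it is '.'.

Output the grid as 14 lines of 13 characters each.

Segment 0: (6,8) -> (7,8)
Segment 1: (7,8) -> (9,8)
Segment 2: (9,8) -> (12,8)

Answer: .............
.............
.............
.............
.............
......XXXXXXX
.............
.............
.............
.............
.............
.............
.............
.............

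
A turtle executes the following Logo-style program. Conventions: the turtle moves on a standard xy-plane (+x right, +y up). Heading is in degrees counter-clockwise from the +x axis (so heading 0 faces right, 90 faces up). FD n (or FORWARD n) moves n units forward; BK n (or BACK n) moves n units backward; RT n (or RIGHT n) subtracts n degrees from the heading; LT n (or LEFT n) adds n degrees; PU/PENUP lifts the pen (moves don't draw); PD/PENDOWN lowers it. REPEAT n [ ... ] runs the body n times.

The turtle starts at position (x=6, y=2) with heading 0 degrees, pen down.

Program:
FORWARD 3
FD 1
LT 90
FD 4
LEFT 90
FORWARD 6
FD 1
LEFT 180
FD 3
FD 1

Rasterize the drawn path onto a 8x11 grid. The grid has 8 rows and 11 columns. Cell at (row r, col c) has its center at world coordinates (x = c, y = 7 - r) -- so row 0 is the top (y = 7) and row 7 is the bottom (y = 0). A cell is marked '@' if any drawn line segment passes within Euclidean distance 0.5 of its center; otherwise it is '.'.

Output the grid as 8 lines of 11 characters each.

Segment 0: (6,2) -> (9,2)
Segment 1: (9,2) -> (10,2)
Segment 2: (10,2) -> (10,6)
Segment 3: (10,6) -> (4,6)
Segment 4: (4,6) -> (3,6)
Segment 5: (3,6) -> (6,6)
Segment 6: (6,6) -> (7,6)

Answer: ...........
...@@@@@@@@
..........@
..........@
..........@
......@@@@@
...........
...........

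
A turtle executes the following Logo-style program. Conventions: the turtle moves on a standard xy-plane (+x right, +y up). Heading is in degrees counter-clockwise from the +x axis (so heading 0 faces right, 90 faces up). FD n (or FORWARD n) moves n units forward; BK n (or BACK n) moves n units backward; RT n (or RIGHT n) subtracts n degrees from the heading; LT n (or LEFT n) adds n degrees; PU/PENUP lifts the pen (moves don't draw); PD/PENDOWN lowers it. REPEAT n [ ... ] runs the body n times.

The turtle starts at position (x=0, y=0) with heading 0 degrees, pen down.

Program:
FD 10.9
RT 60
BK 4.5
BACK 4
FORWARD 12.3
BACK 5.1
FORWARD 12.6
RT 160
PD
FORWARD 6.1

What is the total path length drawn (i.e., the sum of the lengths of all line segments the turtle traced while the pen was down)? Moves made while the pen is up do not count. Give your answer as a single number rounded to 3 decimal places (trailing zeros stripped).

Answer: 55.5

Derivation:
Executing turtle program step by step:
Start: pos=(0,0), heading=0, pen down
FD 10.9: (0,0) -> (10.9,0) [heading=0, draw]
RT 60: heading 0 -> 300
BK 4.5: (10.9,0) -> (8.65,3.897) [heading=300, draw]
BK 4: (8.65,3.897) -> (6.65,7.361) [heading=300, draw]
FD 12.3: (6.65,7.361) -> (12.8,-3.291) [heading=300, draw]
BK 5.1: (12.8,-3.291) -> (10.25,1.126) [heading=300, draw]
FD 12.6: (10.25,1.126) -> (16.55,-9.786) [heading=300, draw]
RT 160: heading 300 -> 140
PD: pen down
FD 6.1: (16.55,-9.786) -> (11.877,-5.865) [heading=140, draw]
Final: pos=(11.877,-5.865), heading=140, 7 segment(s) drawn

Segment lengths:
  seg 1: (0,0) -> (10.9,0), length = 10.9
  seg 2: (10.9,0) -> (8.65,3.897), length = 4.5
  seg 3: (8.65,3.897) -> (6.65,7.361), length = 4
  seg 4: (6.65,7.361) -> (12.8,-3.291), length = 12.3
  seg 5: (12.8,-3.291) -> (10.25,1.126), length = 5.1
  seg 6: (10.25,1.126) -> (16.55,-9.786), length = 12.6
  seg 7: (16.55,-9.786) -> (11.877,-5.865), length = 6.1
Total = 55.5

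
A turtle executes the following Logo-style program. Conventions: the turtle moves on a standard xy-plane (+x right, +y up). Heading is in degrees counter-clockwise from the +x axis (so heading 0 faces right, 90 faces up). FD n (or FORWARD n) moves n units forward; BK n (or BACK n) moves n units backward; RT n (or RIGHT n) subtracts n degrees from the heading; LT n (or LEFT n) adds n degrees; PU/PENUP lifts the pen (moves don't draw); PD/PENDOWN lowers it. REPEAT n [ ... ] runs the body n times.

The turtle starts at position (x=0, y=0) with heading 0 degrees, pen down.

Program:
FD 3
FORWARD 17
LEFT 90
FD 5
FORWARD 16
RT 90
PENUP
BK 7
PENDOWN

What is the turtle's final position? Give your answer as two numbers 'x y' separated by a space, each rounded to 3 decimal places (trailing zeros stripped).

Answer: 13 21

Derivation:
Executing turtle program step by step:
Start: pos=(0,0), heading=0, pen down
FD 3: (0,0) -> (3,0) [heading=0, draw]
FD 17: (3,0) -> (20,0) [heading=0, draw]
LT 90: heading 0 -> 90
FD 5: (20,0) -> (20,5) [heading=90, draw]
FD 16: (20,5) -> (20,21) [heading=90, draw]
RT 90: heading 90 -> 0
PU: pen up
BK 7: (20,21) -> (13,21) [heading=0, move]
PD: pen down
Final: pos=(13,21), heading=0, 4 segment(s) drawn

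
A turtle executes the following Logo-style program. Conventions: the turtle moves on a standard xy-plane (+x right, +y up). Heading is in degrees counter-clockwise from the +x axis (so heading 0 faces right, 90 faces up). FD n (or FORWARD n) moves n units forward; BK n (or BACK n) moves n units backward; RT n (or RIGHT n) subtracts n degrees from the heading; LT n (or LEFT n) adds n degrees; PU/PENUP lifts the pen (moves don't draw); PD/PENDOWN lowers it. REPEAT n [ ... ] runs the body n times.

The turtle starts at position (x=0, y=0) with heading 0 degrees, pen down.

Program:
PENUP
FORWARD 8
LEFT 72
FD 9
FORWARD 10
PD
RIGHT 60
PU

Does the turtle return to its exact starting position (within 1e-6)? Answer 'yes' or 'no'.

Answer: no

Derivation:
Executing turtle program step by step:
Start: pos=(0,0), heading=0, pen down
PU: pen up
FD 8: (0,0) -> (8,0) [heading=0, move]
LT 72: heading 0 -> 72
FD 9: (8,0) -> (10.781,8.56) [heading=72, move]
FD 10: (10.781,8.56) -> (13.871,18.07) [heading=72, move]
PD: pen down
RT 60: heading 72 -> 12
PU: pen up
Final: pos=(13.871,18.07), heading=12, 0 segment(s) drawn

Start position: (0, 0)
Final position: (13.871, 18.07)
Distance = 22.78; >= 1e-6 -> NOT closed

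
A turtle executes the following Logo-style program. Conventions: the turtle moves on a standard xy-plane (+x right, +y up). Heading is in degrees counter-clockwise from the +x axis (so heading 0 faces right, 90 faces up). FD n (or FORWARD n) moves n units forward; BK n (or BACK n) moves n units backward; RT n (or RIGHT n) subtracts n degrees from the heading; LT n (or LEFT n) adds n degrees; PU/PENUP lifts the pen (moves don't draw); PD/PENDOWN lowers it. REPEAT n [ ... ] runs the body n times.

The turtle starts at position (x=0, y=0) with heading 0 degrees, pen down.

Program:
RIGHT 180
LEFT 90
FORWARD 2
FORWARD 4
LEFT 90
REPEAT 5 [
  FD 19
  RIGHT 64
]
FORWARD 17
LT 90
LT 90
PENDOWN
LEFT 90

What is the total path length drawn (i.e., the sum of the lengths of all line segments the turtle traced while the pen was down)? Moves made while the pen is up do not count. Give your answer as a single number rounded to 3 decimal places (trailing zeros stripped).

Answer: 118

Derivation:
Executing turtle program step by step:
Start: pos=(0,0), heading=0, pen down
RT 180: heading 0 -> 180
LT 90: heading 180 -> 270
FD 2: (0,0) -> (0,-2) [heading=270, draw]
FD 4: (0,-2) -> (0,-6) [heading=270, draw]
LT 90: heading 270 -> 0
REPEAT 5 [
  -- iteration 1/5 --
  FD 19: (0,-6) -> (19,-6) [heading=0, draw]
  RT 64: heading 0 -> 296
  -- iteration 2/5 --
  FD 19: (19,-6) -> (27.329,-23.077) [heading=296, draw]
  RT 64: heading 296 -> 232
  -- iteration 3/5 --
  FD 19: (27.329,-23.077) -> (15.631,-38.049) [heading=232, draw]
  RT 64: heading 232 -> 168
  -- iteration 4/5 --
  FD 19: (15.631,-38.049) -> (-2.953,-34.099) [heading=168, draw]
  RT 64: heading 168 -> 104
  -- iteration 5/5 --
  FD 19: (-2.953,-34.099) -> (-7.55,-15.663) [heading=104, draw]
  RT 64: heading 104 -> 40
]
FD 17: (-7.55,-15.663) -> (5.473,-4.736) [heading=40, draw]
LT 90: heading 40 -> 130
LT 90: heading 130 -> 220
PD: pen down
LT 90: heading 220 -> 310
Final: pos=(5.473,-4.736), heading=310, 8 segment(s) drawn

Segment lengths:
  seg 1: (0,0) -> (0,-2), length = 2
  seg 2: (0,-2) -> (0,-6), length = 4
  seg 3: (0,-6) -> (19,-6), length = 19
  seg 4: (19,-6) -> (27.329,-23.077), length = 19
  seg 5: (27.329,-23.077) -> (15.631,-38.049), length = 19
  seg 6: (15.631,-38.049) -> (-2.953,-34.099), length = 19
  seg 7: (-2.953,-34.099) -> (-7.55,-15.663), length = 19
  seg 8: (-7.55,-15.663) -> (5.473,-4.736), length = 17
Total = 118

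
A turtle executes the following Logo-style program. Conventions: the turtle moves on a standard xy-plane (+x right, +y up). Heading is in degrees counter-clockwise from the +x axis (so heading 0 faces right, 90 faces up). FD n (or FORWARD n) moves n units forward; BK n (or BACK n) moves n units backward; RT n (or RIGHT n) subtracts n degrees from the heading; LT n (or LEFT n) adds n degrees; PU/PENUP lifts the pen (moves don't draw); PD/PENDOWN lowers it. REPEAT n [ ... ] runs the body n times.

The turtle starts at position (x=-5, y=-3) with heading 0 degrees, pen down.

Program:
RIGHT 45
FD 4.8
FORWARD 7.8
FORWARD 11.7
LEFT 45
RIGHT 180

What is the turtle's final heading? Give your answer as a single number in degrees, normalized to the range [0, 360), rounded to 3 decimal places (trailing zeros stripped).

Executing turtle program step by step:
Start: pos=(-5,-3), heading=0, pen down
RT 45: heading 0 -> 315
FD 4.8: (-5,-3) -> (-1.606,-6.394) [heading=315, draw]
FD 7.8: (-1.606,-6.394) -> (3.91,-11.91) [heading=315, draw]
FD 11.7: (3.91,-11.91) -> (12.183,-20.183) [heading=315, draw]
LT 45: heading 315 -> 0
RT 180: heading 0 -> 180
Final: pos=(12.183,-20.183), heading=180, 3 segment(s) drawn

Answer: 180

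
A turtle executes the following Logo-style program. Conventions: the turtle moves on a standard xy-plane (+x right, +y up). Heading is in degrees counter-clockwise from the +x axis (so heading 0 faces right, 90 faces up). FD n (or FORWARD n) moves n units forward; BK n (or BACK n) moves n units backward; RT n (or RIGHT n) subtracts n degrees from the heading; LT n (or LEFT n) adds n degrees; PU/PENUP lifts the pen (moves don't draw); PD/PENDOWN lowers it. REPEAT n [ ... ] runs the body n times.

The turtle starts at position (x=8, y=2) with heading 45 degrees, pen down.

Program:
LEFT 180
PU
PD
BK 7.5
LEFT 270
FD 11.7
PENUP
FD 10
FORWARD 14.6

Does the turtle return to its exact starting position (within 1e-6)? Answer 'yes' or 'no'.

Answer: no

Derivation:
Executing turtle program step by step:
Start: pos=(8,2), heading=45, pen down
LT 180: heading 45 -> 225
PU: pen up
PD: pen down
BK 7.5: (8,2) -> (13.303,7.303) [heading=225, draw]
LT 270: heading 225 -> 135
FD 11.7: (13.303,7.303) -> (5.03,15.576) [heading=135, draw]
PU: pen up
FD 10: (5.03,15.576) -> (-2.041,22.648) [heading=135, move]
FD 14.6: (-2.041,22.648) -> (-12.365,32.971) [heading=135, move]
Final: pos=(-12.365,32.971), heading=135, 2 segment(s) drawn

Start position: (8, 2)
Final position: (-12.365, 32.971)
Distance = 37.067; >= 1e-6 -> NOT closed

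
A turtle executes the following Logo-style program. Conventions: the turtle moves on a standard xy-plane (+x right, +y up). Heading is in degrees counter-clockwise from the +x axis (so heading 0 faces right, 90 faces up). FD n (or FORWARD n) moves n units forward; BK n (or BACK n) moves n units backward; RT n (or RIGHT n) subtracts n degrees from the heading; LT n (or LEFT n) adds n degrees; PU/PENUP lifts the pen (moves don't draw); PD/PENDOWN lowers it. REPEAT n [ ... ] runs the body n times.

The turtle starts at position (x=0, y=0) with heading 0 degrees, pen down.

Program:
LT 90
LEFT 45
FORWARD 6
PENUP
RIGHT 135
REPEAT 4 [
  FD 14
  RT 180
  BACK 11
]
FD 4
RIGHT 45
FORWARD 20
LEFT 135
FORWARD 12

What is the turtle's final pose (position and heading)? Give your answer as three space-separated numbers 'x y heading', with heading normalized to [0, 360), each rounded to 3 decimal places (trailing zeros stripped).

Executing turtle program step by step:
Start: pos=(0,0), heading=0, pen down
LT 90: heading 0 -> 90
LT 45: heading 90 -> 135
FD 6: (0,0) -> (-4.243,4.243) [heading=135, draw]
PU: pen up
RT 135: heading 135 -> 0
REPEAT 4 [
  -- iteration 1/4 --
  FD 14: (-4.243,4.243) -> (9.757,4.243) [heading=0, move]
  RT 180: heading 0 -> 180
  BK 11: (9.757,4.243) -> (20.757,4.243) [heading=180, move]
  -- iteration 2/4 --
  FD 14: (20.757,4.243) -> (6.757,4.243) [heading=180, move]
  RT 180: heading 180 -> 0
  BK 11: (6.757,4.243) -> (-4.243,4.243) [heading=0, move]
  -- iteration 3/4 --
  FD 14: (-4.243,4.243) -> (9.757,4.243) [heading=0, move]
  RT 180: heading 0 -> 180
  BK 11: (9.757,4.243) -> (20.757,4.243) [heading=180, move]
  -- iteration 4/4 --
  FD 14: (20.757,4.243) -> (6.757,4.243) [heading=180, move]
  RT 180: heading 180 -> 0
  BK 11: (6.757,4.243) -> (-4.243,4.243) [heading=0, move]
]
FD 4: (-4.243,4.243) -> (-0.243,4.243) [heading=0, move]
RT 45: heading 0 -> 315
FD 20: (-0.243,4.243) -> (13.899,-9.899) [heading=315, move]
LT 135: heading 315 -> 90
FD 12: (13.899,-9.899) -> (13.899,2.101) [heading=90, move]
Final: pos=(13.899,2.101), heading=90, 1 segment(s) drawn

Answer: 13.899 2.101 90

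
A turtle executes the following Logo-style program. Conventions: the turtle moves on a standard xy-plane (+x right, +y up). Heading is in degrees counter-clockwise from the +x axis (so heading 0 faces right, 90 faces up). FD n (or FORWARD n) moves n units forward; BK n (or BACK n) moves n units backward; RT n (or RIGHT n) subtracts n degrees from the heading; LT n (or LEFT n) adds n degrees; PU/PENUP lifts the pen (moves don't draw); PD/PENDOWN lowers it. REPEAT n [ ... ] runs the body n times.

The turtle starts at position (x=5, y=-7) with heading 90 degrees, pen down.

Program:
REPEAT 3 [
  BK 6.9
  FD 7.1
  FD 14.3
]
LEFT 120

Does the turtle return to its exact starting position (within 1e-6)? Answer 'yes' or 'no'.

Answer: no

Derivation:
Executing turtle program step by step:
Start: pos=(5,-7), heading=90, pen down
REPEAT 3 [
  -- iteration 1/3 --
  BK 6.9: (5,-7) -> (5,-13.9) [heading=90, draw]
  FD 7.1: (5,-13.9) -> (5,-6.8) [heading=90, draw]
  FD 14.3: (5,-6.8) -> (5,7.5) [heading=90, draw]
  -- iteration 2/3 --
  BK 6.9: (5,7.5) -> (5,0.6) [heading=90, draw]
  FD 7.1: (5,0.6) -> (5,7.7) [heading=90, draw]
  FD 14.3: (5,7.7) -> (5,22) [heading=90, draw]
  -- iteration 3/3 --
  BK 6.9: (5,22) -> (5,15.1) [heading=90, draw]
  FD 7.1: (5,15.1) -> (5,22.2) [heading=90, draw]
  FD 14.3: (5,22.2) -> (5,36.5) [heading=90, draw]
]
LT 120: heading 90 -> 210
Final: pos=(5,36.5), heading=210, 9 segment(s) drawn

Start position: (5, -7)
Final position: (5, 36.5)
Distance = 43.5; >= 1e-6 -> NOT closed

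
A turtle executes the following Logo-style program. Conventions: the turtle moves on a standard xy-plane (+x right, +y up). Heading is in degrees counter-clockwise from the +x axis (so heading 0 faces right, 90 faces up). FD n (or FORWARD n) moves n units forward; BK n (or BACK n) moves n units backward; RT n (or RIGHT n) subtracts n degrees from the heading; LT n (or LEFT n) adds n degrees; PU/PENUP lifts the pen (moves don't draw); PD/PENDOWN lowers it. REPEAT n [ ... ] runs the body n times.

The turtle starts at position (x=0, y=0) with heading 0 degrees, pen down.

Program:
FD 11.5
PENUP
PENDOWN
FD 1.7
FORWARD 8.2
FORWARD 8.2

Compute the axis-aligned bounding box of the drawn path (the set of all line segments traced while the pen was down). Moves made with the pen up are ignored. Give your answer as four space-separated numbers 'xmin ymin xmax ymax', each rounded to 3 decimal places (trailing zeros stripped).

Executing turtle program step by step:
Start: pos=(0,0), heading=0, pen down
FD 11.5: (0,0) -> (11.5,0) [heading=0, draw]
PU: pen up
PD: pen down
FD 1.7: (11.5,0) -> (13.2,0) [heading=0, draw]
FD 8.2: (13.2,0) -> (21.4,0) [heading=0, draw]
FD 8.2: (21.4,0) -> (29.6,0) [heading=0, draw]
Final: pos=(29.6,0), heading=0, 4 segment(s) drawn

Segment endpoints: x in {0, 11.5, 13.2, 21.4, 29.6}, y in {0}
xmin=0, ymin=0, xmax=29.6, ymax=0

Answer: 0 0 29.6 0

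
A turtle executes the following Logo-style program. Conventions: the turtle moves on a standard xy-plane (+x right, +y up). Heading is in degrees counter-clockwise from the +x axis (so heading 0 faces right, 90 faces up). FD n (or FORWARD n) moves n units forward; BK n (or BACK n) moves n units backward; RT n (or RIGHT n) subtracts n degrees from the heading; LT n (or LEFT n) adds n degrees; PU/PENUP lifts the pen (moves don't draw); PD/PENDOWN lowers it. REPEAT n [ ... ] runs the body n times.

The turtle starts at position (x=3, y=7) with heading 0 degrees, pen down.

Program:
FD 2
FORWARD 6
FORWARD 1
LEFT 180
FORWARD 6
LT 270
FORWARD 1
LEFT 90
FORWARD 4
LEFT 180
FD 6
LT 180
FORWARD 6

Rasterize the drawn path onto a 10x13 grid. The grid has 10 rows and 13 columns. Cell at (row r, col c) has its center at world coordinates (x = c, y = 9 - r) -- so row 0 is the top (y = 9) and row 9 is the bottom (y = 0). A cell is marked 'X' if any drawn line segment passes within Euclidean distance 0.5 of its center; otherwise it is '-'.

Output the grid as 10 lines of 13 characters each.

Answer: -------------
--XXXXXXX----
---XXXXXXXXXX
-------------
-------------
-------------
-------------
-------------
-------------
-------------

Derivation:
Segment 0: (3,7) -> (5,7)
Segment 1: (5,7) -> (11,7)
Segment 2: (11,7) -> (12,7)
Segment 3: (12,7) -> (6,7)
Segment 4: (6,7) -> (6,8)
Segment 5: (6,8) -> (2,8)
Segment 6: (2,8) -> (8,8)
Segment 7: (8,8) -> (2,8)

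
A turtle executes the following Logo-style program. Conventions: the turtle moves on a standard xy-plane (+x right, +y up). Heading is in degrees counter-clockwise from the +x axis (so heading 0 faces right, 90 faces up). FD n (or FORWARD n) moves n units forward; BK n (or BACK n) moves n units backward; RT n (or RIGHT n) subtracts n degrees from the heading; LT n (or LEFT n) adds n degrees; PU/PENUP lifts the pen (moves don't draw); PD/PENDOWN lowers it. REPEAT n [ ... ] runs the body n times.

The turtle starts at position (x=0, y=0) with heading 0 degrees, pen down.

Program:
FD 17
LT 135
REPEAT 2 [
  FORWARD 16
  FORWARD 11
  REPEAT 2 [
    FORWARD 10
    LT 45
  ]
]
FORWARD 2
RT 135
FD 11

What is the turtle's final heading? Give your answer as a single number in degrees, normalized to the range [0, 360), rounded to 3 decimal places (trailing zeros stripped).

Answer: 180

Derivation:
Executing turtle program step by step:
Start: pos=(0,0), heading=0, pen down
FD 17: (0,0) -> (17,0) [heading=0, draw]
LT 135: heading 0 -> 135
REPEAT 2 [
  -- iteration 1/2 --
  FD 16: (17,0) -> (5.686,11.314) [heading=135, draw]
  FD 11: (5.686,11.314) -> (-2.092,19.092) [heading=135, draw]
  REPEAT 2 [
    -- iteration 1/2 --
    FD 10: (-2.092,19.092) -> (-9.163,26.163) [heading=135, draw]
    LT 45: heading 135 -> 180
    -- iteration 2/2 --
    FD 10: (-9.163,26.163) -> (-19.163,26.163) [heading=180, draw]
    LT 45: heading 180 -> 225
  ]
  -- iteration 2/2 --
  FD 16: (-19.163,26.163) -> (-30.477,14.849) [heading=225, draw]
  FD 11: (-30.477,14.849) -> (-38.255,7.071) [heading=225, draw]
  REPEAT 2 [
    -- iteration 1/2 --
    FD 10: (-38.255,7.071) -> (-45.326,0) [heading=225, draw]
    LT 45: heading 225 -> 270
    -- iteration 2/2 --
    FD 10: (-45.326,0) -> (-45.326,-10) [heading=270, draw]
    LT 45: heading 270 -> 315
  ]
]
FD 2: (-45.326,-10) -> (-43.912,-11.414) [heading=315, draw]
RT 135: heading 315 -> 180
FD 11: (-43.912,-11.414) -> (-54.912,-11.414) [heading=180, draw]
Final: pos=(-54.912,-11.414), heading=180, 11 segment(s) drawn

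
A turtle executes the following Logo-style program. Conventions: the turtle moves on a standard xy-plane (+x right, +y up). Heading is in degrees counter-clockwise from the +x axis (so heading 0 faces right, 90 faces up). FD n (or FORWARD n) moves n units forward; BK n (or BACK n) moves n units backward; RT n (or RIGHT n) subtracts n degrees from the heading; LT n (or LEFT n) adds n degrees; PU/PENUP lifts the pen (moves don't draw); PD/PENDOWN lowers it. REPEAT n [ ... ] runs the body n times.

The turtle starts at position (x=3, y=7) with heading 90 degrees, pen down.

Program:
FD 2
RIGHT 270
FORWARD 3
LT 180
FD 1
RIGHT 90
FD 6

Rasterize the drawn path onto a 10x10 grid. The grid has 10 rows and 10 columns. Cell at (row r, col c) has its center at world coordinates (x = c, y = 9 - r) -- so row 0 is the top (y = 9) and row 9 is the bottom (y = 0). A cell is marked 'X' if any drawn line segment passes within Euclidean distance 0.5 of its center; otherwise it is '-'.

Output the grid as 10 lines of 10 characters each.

Segment 0: (3,7) -> (3,9)
Segment 1: (3,9) -> (0,9)
Segment 2: (0,9) -> (1,9)
Segment 3: (1,9) -> (1,3)

Answer: XXXX------
-X-X------
-X-X------
-X--------
-X--------
-X--------
-X--------
----------
----------
----------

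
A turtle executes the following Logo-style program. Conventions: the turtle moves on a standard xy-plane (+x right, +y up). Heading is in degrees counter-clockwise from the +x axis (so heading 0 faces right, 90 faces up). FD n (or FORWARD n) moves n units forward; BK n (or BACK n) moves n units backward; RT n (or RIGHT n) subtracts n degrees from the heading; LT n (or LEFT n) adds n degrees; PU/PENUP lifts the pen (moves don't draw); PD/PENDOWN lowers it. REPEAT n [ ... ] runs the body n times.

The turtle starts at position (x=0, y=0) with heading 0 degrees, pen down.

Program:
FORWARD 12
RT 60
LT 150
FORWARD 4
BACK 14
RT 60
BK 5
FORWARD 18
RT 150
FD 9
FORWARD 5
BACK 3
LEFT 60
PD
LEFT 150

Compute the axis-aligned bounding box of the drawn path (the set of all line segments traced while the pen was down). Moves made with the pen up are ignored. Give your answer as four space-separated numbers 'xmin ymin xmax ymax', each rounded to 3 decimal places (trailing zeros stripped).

Executing turtle program step by step:
Start: pos=(0,0), heading=0, pen down
FD 12: (0,0) -> (12,0) [heading=0, draw]
RT 60: heading 0 -> 300
LT 150: heading 300 -> 90
FD 4: (12,0) -> (12,4) [heading=90, draw]
BK 14: (12,4) -> (12,-10) [heading=90, draw]
RT 60: heading 90 -> 30
BK 5: (12,-10) -> (7.67,-12.5) [heading=30, draw]
FD 18: (7.67,-12.5) -> (23.258,-3.5) [heading=30, draw]
RT 150: heading 30 -> 240
FD 9: (23.258,-3.5) -> (18.758,-11.294) [heading=240, draw]
FD 5: (18.758,-11.294) -> (16.258,-15.624) [heading=240, draw]
BK 3: (16.258,-15.624) -> (17.758,-13.026) [heading=240, draw]
LT 60: heading 240 -> 300
PD: pen down
LT 150: heading 300 -> 90
Final: pos=(17.758,-13.026), heading=90, 8 segment(s) drawn

Segment endpoints: x in {0, 7.67, 12, 16.258, 17.758, 18.758, 23.258}, y in {-15.624, -13.026, -12.5, -11.294, -10, -3.5, 0, 4}
xmin=0, ymin=-15.624, xmax=23.258, ymax=4

Answer: 0 -15.624 23.258 4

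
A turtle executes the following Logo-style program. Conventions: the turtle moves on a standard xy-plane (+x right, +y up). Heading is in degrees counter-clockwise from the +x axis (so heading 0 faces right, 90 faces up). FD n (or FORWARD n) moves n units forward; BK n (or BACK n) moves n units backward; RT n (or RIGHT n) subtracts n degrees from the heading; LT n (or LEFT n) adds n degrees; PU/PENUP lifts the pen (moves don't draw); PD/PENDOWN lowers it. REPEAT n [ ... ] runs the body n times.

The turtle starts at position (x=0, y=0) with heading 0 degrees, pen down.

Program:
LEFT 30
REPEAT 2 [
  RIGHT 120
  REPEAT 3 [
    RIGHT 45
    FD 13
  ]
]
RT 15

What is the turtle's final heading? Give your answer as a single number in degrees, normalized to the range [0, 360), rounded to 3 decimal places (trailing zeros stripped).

Executing turtle program step by step:
Start: pos=(0,0), heading=0, pen down
LT 30: heading 0 -> 30
REPEAT 2 [
  -- iteration 1/2 --
  RT 120: heading 30 -> 270
  REPEAT 3 [
    -- iteration 1/3 --
    RT 45: heading 270 -> 225
    FD 13: (0,0) -> (-9.192,-9.192) [heading=225, draw]
    -- iteration 2/3 --
    RT 45: heading 225 -> 180
    FD 13: (-9.192,-9.192) -> (-22.192,-9.192) [heading=180, draw]
    -- iteration 3/3 --
    RT 45: heading 180 -> 135
    FD 13: (-22.192,-9.192) -> (-31.385,0) [heading=135, draw]
  ]
  -- iteration 2/2 --
  RT 120: heading 135 -> 15
  REPEAT 3 [
    -- iteration 1/3 --
    RT 45: heading 15 -> 330
    FD 13: (-31.385,0) -> (-20.126,-6.5) [heading=330, draw]
    -- iteration 2/3 --
    RT 45: heading 330 -> 285
    FD 13: (-20.126,-6.5) -> (-16.762,-19.057) [heading=285, draw]
    -- iteration 3/3 --
    RT 45: heading 285 -> 240
    FD 13: (-16.762,-19.057) -> (-23.262,-30.315) [heading=240, draw]
  ]
]
RT 15: heading 240 -> 225
Final: pos=(-23.262,-30.315), heading=225, 6 segment(s) drawn

Answer: 225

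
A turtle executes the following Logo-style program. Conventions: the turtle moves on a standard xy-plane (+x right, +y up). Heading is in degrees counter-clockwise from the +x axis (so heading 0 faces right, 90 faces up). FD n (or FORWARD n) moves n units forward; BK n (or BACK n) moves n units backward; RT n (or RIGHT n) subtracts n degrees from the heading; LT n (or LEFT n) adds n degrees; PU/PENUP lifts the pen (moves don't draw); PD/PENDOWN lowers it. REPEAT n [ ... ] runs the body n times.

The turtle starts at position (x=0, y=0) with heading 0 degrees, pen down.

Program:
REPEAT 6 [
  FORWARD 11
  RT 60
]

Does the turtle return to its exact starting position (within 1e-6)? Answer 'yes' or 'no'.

Answer: yes

Derivation:
Executing turtle program step by step:
Start: pos=(0,0), heading=0, pen down
REPEAT 6 [
  -- iteration 1/6 --
  FD 11: (0,0) -> (11,0) [heading=0, draw]
  RT 60: heading 0 -> 300
  -- iteration 2/6 --
  FD 11: (11,0) -> (16.5,-9.526) [heading=300, draw]
  RT 60: heading 300 -> 240
  -- iteration 3/6 --
  FD 11: (16.5,-9.526) -> (11,-19.053) [heading=240, draw]
  RT 60: heading 240 -> 180
  -- iteration 4/6 --
  FD 11: (11,-19.053) -> (0,-19.053) [heading=180, draw]
  RT 60: heading 180 -> 120
  -- iteration 5/6 --
  FD 11: (0,-19.053) -> (-5.5,-9.526) [heading=120, draw]
  RT 60: heading 120 -> 60
  -- iteration 6/6 --
  FD 11: (-5.5,-9.526) -> (0,0) [heading=60, draw]
  RT 60: heading 60 -> 0
]
Final: pos=(0,0), heading=0, 6 segment(s) drawn

Start position: (0, 0)
Final position: (0, 0)
Distance = 0; < 1e-6 -> CLOSED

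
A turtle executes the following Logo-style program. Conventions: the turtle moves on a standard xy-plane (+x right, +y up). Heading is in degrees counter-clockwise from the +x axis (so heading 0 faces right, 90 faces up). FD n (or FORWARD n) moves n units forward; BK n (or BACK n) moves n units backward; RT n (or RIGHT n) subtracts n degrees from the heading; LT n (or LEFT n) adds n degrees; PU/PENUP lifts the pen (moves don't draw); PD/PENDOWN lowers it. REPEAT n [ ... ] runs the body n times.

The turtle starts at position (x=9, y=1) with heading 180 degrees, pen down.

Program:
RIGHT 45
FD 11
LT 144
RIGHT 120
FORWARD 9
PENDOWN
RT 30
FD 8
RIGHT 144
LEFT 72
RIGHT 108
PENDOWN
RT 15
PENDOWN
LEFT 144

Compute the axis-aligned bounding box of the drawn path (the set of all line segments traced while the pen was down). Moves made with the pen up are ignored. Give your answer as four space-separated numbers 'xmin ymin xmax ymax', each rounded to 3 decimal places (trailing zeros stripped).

Answer: -12.215 1 9 18.221

Derivation:
Executing turtle program step by step:
Start: pos=(9,1), heading=180, pen down
RT 45: heading 180 -> 135
FD 11: (9,1) -> (1.222,8.778) [heading=135, draw]
LT 144: heading 135 -> 279
RT 120: heading 279 -> 159
FD 9: (1.222,8.778) -> (-7.18,12.003) [heading=159, draw]
PD: pen down
RT 30: heading 159 -> 129
FD 8: (-7.18,12.003) -> (-12.215,18.221) [heading=129, draw]
RT 144: heading 129 -> 345
LT 72: heading 345 -> 57
RT 108: heading 57 -> 309
PD: pen down
RT 15: heading 309 -> 294
PD: pen down
LT 144: heading 294 -> 78
Final: pos=(-12.215,18.221), heading=78, 3 segment(s) drawn

Segment endpoints: x in {-12.215, -7.18, 1.222, 9}, y in {1, 8.778, 12.003, 18.221}
xmin=-12.215, ymin=1, xmax=9, ymax=18.221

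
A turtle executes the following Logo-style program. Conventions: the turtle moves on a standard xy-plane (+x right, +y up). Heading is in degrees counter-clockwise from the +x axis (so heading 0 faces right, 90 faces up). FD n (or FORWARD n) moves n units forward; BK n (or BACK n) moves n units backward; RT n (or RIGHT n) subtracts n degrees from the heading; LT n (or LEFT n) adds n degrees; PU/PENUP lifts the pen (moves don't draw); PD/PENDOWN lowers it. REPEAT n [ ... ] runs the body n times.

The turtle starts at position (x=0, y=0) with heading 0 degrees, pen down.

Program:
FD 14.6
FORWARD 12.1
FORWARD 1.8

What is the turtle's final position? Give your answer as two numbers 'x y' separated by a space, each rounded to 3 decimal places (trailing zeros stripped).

Answer: 28.5 0

Derivation:
Executing turtle program step by step:
Start: pos=(0,0), heading=0, pen down
FD 14.6: (0,0) -> (14.6,0) [heading=0, draw]
FD 12.1: (14.6,0) -> (26.7,0) [heading=0, draw]
FD 1.8: (26.7,0) -> (28.5,0) [heading=0, draw]
Final: pos=(28.5,0), heading=0, 3 segment(s) drawn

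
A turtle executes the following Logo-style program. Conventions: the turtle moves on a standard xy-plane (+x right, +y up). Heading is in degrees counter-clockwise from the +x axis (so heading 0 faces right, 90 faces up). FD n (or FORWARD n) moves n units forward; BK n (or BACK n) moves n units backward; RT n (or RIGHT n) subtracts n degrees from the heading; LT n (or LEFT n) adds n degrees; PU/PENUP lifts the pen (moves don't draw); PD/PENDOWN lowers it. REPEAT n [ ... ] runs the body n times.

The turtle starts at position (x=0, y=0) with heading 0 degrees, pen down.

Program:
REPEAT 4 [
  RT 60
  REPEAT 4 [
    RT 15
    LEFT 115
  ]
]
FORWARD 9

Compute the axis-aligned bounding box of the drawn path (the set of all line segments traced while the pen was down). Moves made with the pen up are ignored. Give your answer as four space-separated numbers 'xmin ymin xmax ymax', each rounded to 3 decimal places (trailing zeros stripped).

Executing turtle program step by step:
Start: pos=(0,0), heading=0, pen down
REPEAT 4 [
  -- iteration 1/4 --
  RT 60: heading 0 -> 300
  REPEAT 4 [
    -- iteration 1/4 --
    RT 15: heading 300 -> 285
    LT 115: heading 285 -> 40
    -- iteration 2/4 --
    RT 15: heading 40 -> 25
    LT 115: heading 25 -> 140
    -- iteration 3/4 --
    RT 15: heading 140 -> 125
    LT 115: heading 125 -> 240
    -- iteration 4/4 --
    RT 15: heading 240 -> 225
    LT 115: heading 225 -> 340
  ]
  -- iteration 2/4 --
  RT 60: heading 340 -> 280
  REPEAT 4 [
    -- iteration 1/4 --
    RT 15: heading 280 -> 265
    LT 115: heading 265 -> 20
    -- iteration 2/4 --
    RT 15: heading 20 -> 5
    LT 115: heading 5 -> 120
    -- iteration 3/4 --
    RT 15: heading 120 -> 105
    LT 115: heading 105 -> 220
    -- iteration 4/4 --
    RT 15: heading 220 -> 205
    LT 115: heading 205 -> 320
  ]
  -- iteration 3/4 --
  RT 60: heading 320 -> 260
  REPEAT 4 [
    -- iteration 1/4 --
    RT 15: heading 260 -> 245
    LT 115: heading 245 -> 0
    -- iteration 2/4 --
    RT 15: heading 0 -> 345
    LT 115: heading 345 -> 100
    -- iteration 3/4 --
    RT 15: heading 100 -> 85
    LT 115: heading 85 -> 200
    -- iteration 4/4 --
    RT 15: heading 200 -> 185
    LT 115: heading 185 -> 300
  ]
  -- iteration 4/4 --
  RT 60: heading 300 -> 240
  REPEAT 4 [
    -- iteration 1/4 --
    RT 15: heading 240 -> 225
    LT 115: heading 225 -> 340
    -- iteration 2/4 --
    RT 15: heading 340 -> 325
    LT 115: heading 325 -> 80
    -- iteration 3/4 --
    RT 15: heading 80 -> 65
    LT 115: heading 65 -> 180
    -- iteration 4/4 --
    RT 15: heading 180 -> 165
    LT 115: heading 165 -> 280
  ]
]
FD 9: (0,0) -> (1.563,-8.863) [heading=280, draw]
Final: pos=(1.563,-8.863), heading=280, 1 segment(s) drawn

Segment endpoints: x in {0, 1.563}, y in {-8.863, 0}
xmin=0, ymin=-8.863, xmax=1.563, ymax=0

Answer: 0 -8.863 1.563 0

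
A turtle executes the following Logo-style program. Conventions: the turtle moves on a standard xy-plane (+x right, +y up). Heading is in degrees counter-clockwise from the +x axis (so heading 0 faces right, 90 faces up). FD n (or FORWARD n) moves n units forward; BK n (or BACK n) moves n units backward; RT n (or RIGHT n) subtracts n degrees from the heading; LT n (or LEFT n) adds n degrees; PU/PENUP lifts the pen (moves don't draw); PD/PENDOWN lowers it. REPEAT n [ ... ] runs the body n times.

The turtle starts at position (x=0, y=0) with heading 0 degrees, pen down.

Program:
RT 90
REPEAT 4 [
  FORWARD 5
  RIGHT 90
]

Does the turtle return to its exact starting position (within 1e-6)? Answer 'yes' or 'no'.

Answer: yes

Derivation:
Executing turtle program step by step:
Start: pos=(0,0), heading=0, pen down
RT 90: heading 0 -> 270
REPEAT 4 [
  -- iteration 1/4 --
  FD 5: (0,0) -> (0,-5) [heading=270, draw]
  RT 90: heading 270 -> 180
  -- iteration 2/4 --
  FD 5: (0,-5) -> (-5,-5) [heading=180, draw]
  RT 90: heading 180 -> 90
  -- iteration 3/4 --
  FD 5: (-5,-5) -> (-5,0) [heading=90, draw]
  RT 90: heading 90 -> 0
  -- iteration 4/4 --
  FD 5: (-5,0) -> (0,0) [heading=0, draw]
  RT 90: heading 0 -> 270
]
Final: pos=(0,0), heading=270, 4 segment(s) drawn

Start position: (0, 0)
Final position: (0, 0)
Distance = 0; < 1e-6 -> CLOSED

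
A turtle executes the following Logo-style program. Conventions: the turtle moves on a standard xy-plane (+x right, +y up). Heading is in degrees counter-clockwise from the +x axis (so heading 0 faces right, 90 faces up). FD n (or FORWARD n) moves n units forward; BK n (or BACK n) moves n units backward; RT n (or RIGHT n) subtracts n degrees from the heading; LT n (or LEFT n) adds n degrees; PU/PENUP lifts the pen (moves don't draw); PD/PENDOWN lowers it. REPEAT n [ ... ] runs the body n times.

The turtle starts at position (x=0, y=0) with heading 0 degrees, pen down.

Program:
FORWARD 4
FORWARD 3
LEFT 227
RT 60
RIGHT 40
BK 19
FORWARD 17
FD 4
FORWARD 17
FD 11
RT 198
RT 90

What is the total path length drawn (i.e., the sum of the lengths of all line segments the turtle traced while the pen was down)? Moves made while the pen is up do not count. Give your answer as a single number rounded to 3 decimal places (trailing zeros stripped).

Answer: 75

Derivation:
Executing turtle program step by step:
Start: pos=(0,0), heading=0, pen down
FD 4: (0,0) -> (4,0) [heading=0, draw]
FD 3: (4,0) -> (7,0) [heading=0, draw]
LT 227: heading 0 -> 227
RT 60: heading 227 -> 167
RT 40: heading 167 -> 127
BK 19: (7,0) -> (18.434,-15.174) [heading=127, draw]
FD 17: (18.434,-15.174) -> (8.204,-1.597) [heading=127, draw]
FD 4: (8.204,-1.597) -> (5.796,1.597) [heading=127, draw]
FD 17: (5.796,1.597) -> (-4.434,15.174) [heading=127, draw]
FD 11: (-4.434,15.174) -> (-11.054,23.959) [heading=127, draw]
RT 198: heading 127 -> 289
RT 90: heading 289 -> 199
Final: pos=(-11.054,23.959), heading=199, 7 segment(s) drawn

Segment lengths:
  seg 1: (0,0) -> (4,0), length = 4
  seg 2: (4,0) -> (7,0), length = 3
  seg 3: (7,0) -> (18.434,-15.174), length = 19
  seg 4: (18.434,-15.174) -> (8.204,-1.597), length = 17
  seg 5: (8.204,-1.597) -> (5.796,1.597), length = 4
  seg 6: (5.796,1.597) -> (-4.434,15.174), length = 17
  seg 7: (-4.434,15.174) -> (-11.054,23.959), length = 11
Total = 75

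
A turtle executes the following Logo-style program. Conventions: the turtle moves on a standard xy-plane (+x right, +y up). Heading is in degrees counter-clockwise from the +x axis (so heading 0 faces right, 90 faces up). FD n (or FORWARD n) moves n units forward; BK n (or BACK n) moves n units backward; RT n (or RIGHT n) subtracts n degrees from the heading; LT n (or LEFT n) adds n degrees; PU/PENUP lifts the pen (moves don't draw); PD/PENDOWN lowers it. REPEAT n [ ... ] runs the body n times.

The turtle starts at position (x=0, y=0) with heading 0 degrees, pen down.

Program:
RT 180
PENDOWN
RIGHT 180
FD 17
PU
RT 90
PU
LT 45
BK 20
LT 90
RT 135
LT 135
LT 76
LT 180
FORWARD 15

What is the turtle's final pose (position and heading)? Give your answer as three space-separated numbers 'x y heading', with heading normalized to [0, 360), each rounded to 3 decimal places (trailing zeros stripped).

Executing turtle program step by step:
Start: pos=(0,0), heading=0, pen down
RT 180: heading 0 -> 180
PD: pen down
RT 180: heading 180 -> 0
FD 17: (0,0) -> (17,0) [heading=0, draw]
PU: pen up
RT 90: heading 0 -> 270
PU: pen up
LT 45: heading 270 -> 315
BK 20: (17,0) -> (2.858,14.142) [heading=315, move]
LT 90: heading 315 -> 45
RT 135: heading 45 -> 270
LT 135: heading 270 -> 45
LT 76: heading 45 -> 121
LT 180: heading 121 -> 301
FD 15: (2.858,14.142) -> (10.583,1.285) [heading=301, move]
Final: pos=(10.583,1.285), heading=301, 1 segment(s) drawn

Answer: 10.583 1.285 301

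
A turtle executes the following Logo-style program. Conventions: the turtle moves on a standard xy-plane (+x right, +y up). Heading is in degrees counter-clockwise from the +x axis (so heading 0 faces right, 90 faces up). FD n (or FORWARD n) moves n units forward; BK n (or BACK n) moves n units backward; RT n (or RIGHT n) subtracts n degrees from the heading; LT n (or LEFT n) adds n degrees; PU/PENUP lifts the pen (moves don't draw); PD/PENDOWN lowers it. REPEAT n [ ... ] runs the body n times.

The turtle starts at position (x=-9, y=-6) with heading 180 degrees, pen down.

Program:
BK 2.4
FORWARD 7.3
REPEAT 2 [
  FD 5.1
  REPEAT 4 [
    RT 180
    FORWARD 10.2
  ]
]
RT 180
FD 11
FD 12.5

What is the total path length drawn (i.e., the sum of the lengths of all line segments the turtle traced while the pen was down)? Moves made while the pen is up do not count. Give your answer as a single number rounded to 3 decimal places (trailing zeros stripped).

Answer: 125

Derivation:
Executing turtle program step by step:
Start: pos=(-9,-6), heading=180, pen down
BK 2.4: (-9,-6) -> (-6.6,-6) [heading=180, draw]
FD 7.3: (-6.6,-6) -> (-13.9,-6) [heading=180, draw]
REPEAT 2 [
  -- iteration 1/2 --
  FD 5.1: (-13.9,-6) -> (-19,-6) [heading=180, draw]
  REPEAT 4 [
    -- iteration 1/4 --
    RT 180: heading 180 -> 0
    FD 10.2: (-19,-6) -> (-8.8,-6) [heading=0, draw]
    -- iteration 2/4 --
    RT 180: heading 0 -> 180
    FD 10.2: (-8.8,-6) -> (-19,-6) [heading=180, draw]
    -- iteration 3/4 --
    RT 180: heading 180 -> 0
    FD 10.2: (-19,-6) -> (-8.8,-6) [heading=0, draw]
    -- iteration 4/4 --
    RT 180: heading 0 -> 180
    FD 10.2: (-8.8,-6) -> (-19,-6) [heading=180, draw]
  ]
  -- iteration 2/2 --
  FD 5.1: (-19,-6) -> (-24.1,-6) [heading=180, draw]
  REPEAT 4 [
    -- iteration 1/4 --
    RT 180: heading 180 -> 0
    FD 10.2: (-24.1,-6) -> (-13.9,-6) [heading=0, draw]
    -- iteration 2/4 --
    RT 180: heading 0 -> 180
    FD 10.2: (-13.9,-6) -> (-24.1,-6) [heading=180, draw]
    -- iteration 3/4 --
    RT 180: heading 180 -> 0
    FD 10.2: (-24.1,-6) -> (-13.9,-6) [heading=0, draw]
    -- iteration 4/4 --
    RT 180: heading 0 -> 180
    FD 10.2: (-13.9,-6) -> (-24.1,-6) [heading=180, draw]
  ]
]
RT 180: heading 180 -> 0
FD 11: (-24.1,-6) -> (-13.1,-6) [heading=0, draw]
FD 12.5: (-13.1,-6) -> (-0.6,-6) [heading=0, draw]
Final: pos=(-0.6,-6), heading=0, 14 segment(s) drawn

Segment lengths:
  seg 1: (-9,-6) -> (-6.6,-6), length = 2.4
  seg 2: (-6.6,-6) -> (-13.9,-6), length = 7.3
  seg 3: (-13.9,-6) -> (-19,-6), length = 5.1
  seg 4: (-19,-6) -> (-8.8,-6), length = 10.2
  seg 5: (-8.8,-6) -> (-19,-6), length = 10.2
  seg 6: (-19,-6) -> (-8.8,-6), length = 10.2
  seg 7: (-8.8,-6) -> (-19,-6), length = 10.2
  seg 8: (-19,-6) -> (-24.1,-6), length = 5.1
  seg 9: (-24.1,-6) -> (-13.9,-6), length = 10.2
  seg 10: (-13.9,-6) -> (-24.1,-6), length = 10.2
  seg 11: (-24.1,-6) -> (-13.9,-6), length = 10.2
  seg 12: (-13.9,-6) -> (-24.1,-6), length = 10.2
  seg 13: (-24.1,-6) -> (-13.1,-6), length = 11
  seg 14: (-13.1,-6) -> (-0.6,-6), length = 12.5
Total = 125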